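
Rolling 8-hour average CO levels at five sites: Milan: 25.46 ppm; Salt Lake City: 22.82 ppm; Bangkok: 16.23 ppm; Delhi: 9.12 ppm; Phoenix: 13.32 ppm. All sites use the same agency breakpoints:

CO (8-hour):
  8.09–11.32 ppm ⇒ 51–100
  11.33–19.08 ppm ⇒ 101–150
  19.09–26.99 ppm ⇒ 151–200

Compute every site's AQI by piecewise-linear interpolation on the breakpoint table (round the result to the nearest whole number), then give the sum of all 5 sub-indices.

Milan: 25.46 lies in 19.09–26.99, so I_lo=151, I_hi=200, C_lo=19.09, C_hi=26.99.
(200−151)/(26.99−19.09) × (25.46−19.09) + 151 = 49/7.90 × 6.37 + 151 ≈ 190.51 → 191.
Salt Lake City 22.82: bracket 19.09–26.99 → index 151–200; slope 49/7.90, offset 3.73.
AQI = 151 + 49/7.90·3.73 ≈ 174.14 ⇒ 174.
Bangkok: 16.23 lies in 11.33–19.08, so I_lo=101, I_hi=150, C_lo=11.33, C_hi=19.08.
(150−101)/(19.08−11.33) × (16.23−11.33) + 101 = 49/7.75 × 4.90 + 101 ≈ 131.98 → 132.
Delhi: row 8.09–11.32 (AQI 51–100). (100−51)·(9.12−8.09)/(11.32−8.09) + 51 = 49·1.03/3.23 + 51 ≈ 66.63 → 67.
Phoenix: 13.32 ∈ [11.33, 19.08] ↔ index [101, 150].
101 + (13.32−11.33)·(150−101)/(19.08−11.33) = 101 + 1.99·49/7.75 ≈ 113.58, so AQI = 114.
AQIs: Milan=191, Salt Lake City=174, Bangkok=132, Delhi=67, Phoenix=114. Sum = 191 + 174 + 132 + 67 + 114 = 678.

678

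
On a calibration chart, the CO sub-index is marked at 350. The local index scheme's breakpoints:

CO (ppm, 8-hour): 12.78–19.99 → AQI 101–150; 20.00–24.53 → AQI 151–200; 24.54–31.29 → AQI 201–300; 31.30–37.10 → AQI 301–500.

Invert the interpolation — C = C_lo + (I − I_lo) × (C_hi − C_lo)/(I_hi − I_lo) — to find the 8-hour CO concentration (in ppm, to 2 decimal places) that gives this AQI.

AQI 350 lies in the 301–500 band, which corresponds to 31.30–37.10 ppm.
C = 31.30 + (350−301)×(37.10−31.30)/(500−301) = 31.30 + 49×5.80/199 ≈ 32.7281 ppm → 32.73 ppm to 2 dp.

32.73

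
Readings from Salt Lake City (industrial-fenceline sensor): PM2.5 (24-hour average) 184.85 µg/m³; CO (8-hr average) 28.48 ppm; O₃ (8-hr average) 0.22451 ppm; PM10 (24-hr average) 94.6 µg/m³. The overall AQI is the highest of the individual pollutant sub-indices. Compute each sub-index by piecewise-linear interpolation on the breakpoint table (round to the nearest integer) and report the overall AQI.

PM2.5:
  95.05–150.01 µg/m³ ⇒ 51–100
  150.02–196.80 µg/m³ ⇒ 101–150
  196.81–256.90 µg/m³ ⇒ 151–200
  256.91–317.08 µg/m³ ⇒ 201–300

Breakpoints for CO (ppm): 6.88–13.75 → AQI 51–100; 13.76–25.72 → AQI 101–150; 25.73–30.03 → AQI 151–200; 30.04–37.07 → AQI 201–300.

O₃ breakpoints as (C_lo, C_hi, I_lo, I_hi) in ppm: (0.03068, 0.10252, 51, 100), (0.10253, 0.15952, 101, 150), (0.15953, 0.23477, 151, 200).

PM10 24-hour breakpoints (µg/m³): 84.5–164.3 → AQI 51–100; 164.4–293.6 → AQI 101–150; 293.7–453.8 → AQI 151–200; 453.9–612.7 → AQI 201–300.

193

PM2.5: row 150.02–196.80 (AQI 101–150). (150−101)·(184.85−150.02)/(196.80−150.02) + 101 = 49·34.83/46.78 + 101 ≈ 137.48 → 137.
CO 28.48: bracket 25.73–30.03 → index 151–200; slope 49/4.30, offset 2.75.
AQI = 151 + 49/4.30·2.75 ≈ 182.34 ⇒ 182.
O₃: 0.22451 lies in 0.15953–0.23477, so I_lo=151, I_hi=200, C_lo=0.15953, C_hi=0.23477.
(200−151)/(0.23477−0.15953) × (0.22451−0.15953) + 151 = 49/0.07524 × 0.06498 + 151 ≈ 193.32 → 193.
PM10: 94.6 ∈ [84.5, 164.3] ↔ index [51, 100].
51 + (94.6−84.5)·(100−51)/(164.3−84.5) = 51 + 10.1·49/79.8 ≈ 57.20, so AQI = 57.
Sub-indices: PM2.5→137, CO→182, O₃→193, PM10→57. Overall AQI = max = 193; dominant pollutant is O₃.
AQI 193: Unhealthy.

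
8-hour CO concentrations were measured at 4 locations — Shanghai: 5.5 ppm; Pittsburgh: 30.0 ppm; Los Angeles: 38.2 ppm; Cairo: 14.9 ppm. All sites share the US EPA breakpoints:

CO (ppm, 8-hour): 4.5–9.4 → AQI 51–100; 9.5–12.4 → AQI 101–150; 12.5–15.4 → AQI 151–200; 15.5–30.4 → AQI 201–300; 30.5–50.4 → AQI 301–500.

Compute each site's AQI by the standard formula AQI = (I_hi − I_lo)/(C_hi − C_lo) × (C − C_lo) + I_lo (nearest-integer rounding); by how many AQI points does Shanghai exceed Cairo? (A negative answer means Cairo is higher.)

Shanghai: row 4.5–9.4 (AQI 51–100). (100−51)·(5.5−4.5)/(9.4−4.5) + 51 = 49·1.0/4.9 + 51 ≈ 61.00 → 61.
Pittsburgh 30.0: bracket 15.5–30.4 → index 201–300; slope 99/14.9, offset 14.5.
AQI = 201 + 99/14.9·14.5 ≈ 297.34 ⇒ 297.
Los Angeles: row 30.5–50.4 (AQI 301–500). (500−301)·(38.2−30.5)/(50.4−30.5) + 301 = 199·7.7/19.9 + 301 ≈ 378.00 → 378.
Cairo: 14.9 lies in 12.5–15.4, so I_lo=151, I_hi=200, C_lo=12.5, C_hi=15.4.
(200−151)/(15.4−12.5) × (14.9−12.5) + 151 = 49/2.9 × 2.4 + 151 ≈ 191.55 → 192.
AQIs: Shanghai=61, Pittsburgh=297, Los Angeles=378, Cairo=192. Shanghai (61) − Cairo (192) = -131.

-131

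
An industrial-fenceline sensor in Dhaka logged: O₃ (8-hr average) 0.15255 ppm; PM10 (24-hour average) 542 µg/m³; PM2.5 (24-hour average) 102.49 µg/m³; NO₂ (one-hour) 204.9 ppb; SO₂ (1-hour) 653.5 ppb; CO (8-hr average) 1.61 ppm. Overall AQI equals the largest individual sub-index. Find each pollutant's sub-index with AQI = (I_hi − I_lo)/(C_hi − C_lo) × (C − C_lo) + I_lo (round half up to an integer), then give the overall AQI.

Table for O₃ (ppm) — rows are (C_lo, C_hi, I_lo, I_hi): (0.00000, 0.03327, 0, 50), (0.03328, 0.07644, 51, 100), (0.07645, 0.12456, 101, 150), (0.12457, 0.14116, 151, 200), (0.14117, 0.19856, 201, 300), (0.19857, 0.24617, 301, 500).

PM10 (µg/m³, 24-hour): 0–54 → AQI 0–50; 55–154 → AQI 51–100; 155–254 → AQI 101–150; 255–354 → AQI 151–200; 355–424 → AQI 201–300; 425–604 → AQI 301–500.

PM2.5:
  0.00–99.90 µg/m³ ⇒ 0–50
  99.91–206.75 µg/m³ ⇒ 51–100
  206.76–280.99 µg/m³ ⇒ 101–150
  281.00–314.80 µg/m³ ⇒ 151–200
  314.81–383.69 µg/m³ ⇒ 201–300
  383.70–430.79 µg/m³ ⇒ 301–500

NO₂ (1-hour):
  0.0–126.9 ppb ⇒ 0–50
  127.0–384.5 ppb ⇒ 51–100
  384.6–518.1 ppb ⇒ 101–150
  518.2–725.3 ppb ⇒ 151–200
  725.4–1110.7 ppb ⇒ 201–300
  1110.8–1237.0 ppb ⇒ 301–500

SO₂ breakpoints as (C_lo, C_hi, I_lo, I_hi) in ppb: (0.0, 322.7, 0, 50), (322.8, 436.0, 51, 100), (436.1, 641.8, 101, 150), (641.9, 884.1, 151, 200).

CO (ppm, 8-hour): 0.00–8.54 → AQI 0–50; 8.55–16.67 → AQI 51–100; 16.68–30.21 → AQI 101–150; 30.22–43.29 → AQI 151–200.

431

O₃: 0.15255 ∈ [0.14117, 0.19856] ↔ index [201, 300].
201 + (0.15255−0.14117)·(300−201)/(0.19856−0.14117) = 201 + 0.01138·99/0.05739 ≈ 220.63, so AQI = 221.
PM10: 542 lies in 425–604, so I_lo=301, I_hi=500, C_lo=425, C_hi=604.
(500−301)/(604−425) × (542−425) + 301 = 199/179 × 117 + 301 ≈ 431.07 → 431.
PM2.5: row 99.91–206.75 (AQI 51–100). (100−51)·(102.49−99.91)/(206.75−99.91) + 51 = 49·2.58/106.84 + 51 ≈ 52.18 → 52.
NO₂: 204.9 ∈ [127.0, 384.5] ↔ index [51, 100].
51 + (204.9−127.0)·(100−51)/(384.5−127.0) = 51 + 77.9·49/257.5 ≈ 65.82, so AQI = 66.
SO₂: row 641.9–884.1 (AQI 151–200). (200−151)·(653.5−641.9)/(884.1−641.9) + 151 = 49·11.6/242.2 + 151 ≈ 153.35 → 153.
CO: 1.61 lies in 0.00–8.54, so I_lo=0, I_hi=50, C_lo=0.00, C_hi=8.54.
(50−0)/(8.54−0.00) × (1.61−0.00) + 0 = 50/8.54 × 1.61 + 0 ≈ 9.43 → 9.
Sub-indices: O₃→221, PM10→431, PM2.5→52, NO₂→66, SO₂→153, CO→9. Overall AQI = max = 431; dominant pollutant is PM10.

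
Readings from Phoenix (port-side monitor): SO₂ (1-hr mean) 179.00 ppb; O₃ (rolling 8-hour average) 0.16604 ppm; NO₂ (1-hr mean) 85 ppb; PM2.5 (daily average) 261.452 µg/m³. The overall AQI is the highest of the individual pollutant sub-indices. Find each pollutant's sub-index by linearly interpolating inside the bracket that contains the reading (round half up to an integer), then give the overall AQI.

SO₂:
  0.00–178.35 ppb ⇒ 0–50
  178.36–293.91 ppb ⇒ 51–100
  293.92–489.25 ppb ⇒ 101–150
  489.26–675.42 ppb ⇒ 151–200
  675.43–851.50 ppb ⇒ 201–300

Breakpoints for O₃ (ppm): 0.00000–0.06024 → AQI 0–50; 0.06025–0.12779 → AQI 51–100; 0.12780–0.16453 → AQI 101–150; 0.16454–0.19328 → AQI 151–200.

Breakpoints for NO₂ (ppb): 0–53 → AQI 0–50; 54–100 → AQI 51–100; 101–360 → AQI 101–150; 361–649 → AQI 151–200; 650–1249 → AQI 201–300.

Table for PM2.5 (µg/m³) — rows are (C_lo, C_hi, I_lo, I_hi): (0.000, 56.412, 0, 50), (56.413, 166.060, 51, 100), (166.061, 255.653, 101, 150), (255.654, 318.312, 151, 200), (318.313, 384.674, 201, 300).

SO₂ 179.00: bracket 178.36–293.91 → index 51–100; slope 49/115.55, offset 0.64.
AQI = 51 + 49/115.55·0.64 ≈ 51.27 ⇒ 51.
O₃ 0.16604: bracket 0.16454–0.19328 → index 151–200; slope 49/0.02874, offset 0.00150.
AQI = 151 + 49/0.02874·0.00150 ≈ 153.56 ⇒ 154.
NO₂: 85 lies in 54–100, so I_lo=51, I_hi=100, C_lo=54, C_hi=100.
(100−51)/(100−54) × (85−54) + 51 = 49/46 × 31 + 51 ≈ 84.02 → 84.
PM2.5 261.452: bracket 255.654–318.312 → index 151–200; slope 49/62.658, offset 5.798.
AQI = 151 + 49/62.658·5.798 ≈ 155.53 ⇒ 156.
Sub-indices: SO₂→51, O₃→154, NO₂→84, PM2.5→156. Overall AQI = max = 156; dominant pollutant is PM2.5.

156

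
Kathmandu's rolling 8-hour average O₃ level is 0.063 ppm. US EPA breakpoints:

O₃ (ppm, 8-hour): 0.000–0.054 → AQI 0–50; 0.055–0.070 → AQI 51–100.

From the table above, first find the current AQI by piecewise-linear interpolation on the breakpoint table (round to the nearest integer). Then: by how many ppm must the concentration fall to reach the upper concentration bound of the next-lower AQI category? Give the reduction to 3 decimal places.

0.009

O₃: 0.063 lies in 0.055–0.070, so I_lo=51, I_hi=100, C_lo=0.055, C_hi=0.070.
(100−51)/(0.070−0.055) × (0.063−0.055) + 51 = 49/0.015 × 0.008 + 51 ≈ 77.13 → 77.
Current AQI 77 is in the Moderate range (51–100). The next-lower category tops out at AQI 50, whose upper concentration bound is 0.054 ppm.
Reduction needed = 0.063 − 0.054 = 0.009 ppm.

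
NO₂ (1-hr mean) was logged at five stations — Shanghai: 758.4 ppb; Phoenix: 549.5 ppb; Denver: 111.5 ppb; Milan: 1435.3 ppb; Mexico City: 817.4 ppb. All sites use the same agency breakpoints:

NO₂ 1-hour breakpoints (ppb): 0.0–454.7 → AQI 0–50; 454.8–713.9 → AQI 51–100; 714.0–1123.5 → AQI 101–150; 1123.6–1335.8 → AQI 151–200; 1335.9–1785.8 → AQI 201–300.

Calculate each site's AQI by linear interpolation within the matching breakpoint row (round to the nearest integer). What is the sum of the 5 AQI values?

523

Shanghai: row 714.0–1123.5 (AQI 101–150). (150−101)·(758.4−714.0)/(1123.5−714.0) + 101 = 49·44.4/409.5 + 101 ≈ 106.31 → 106.
Phoenix 549.5: bracket 454.8–713.9 → index 51–100; slope 49/259.1, offset 94.7.
AQI = 51 + 49/259.1·94.7 ≈ 68.91 ⇒ 69.
Denver 111.5: bracket 0.0–454.7 → index 0–50; slope 50/454.7, offset 111.5.
AQI = 0 + 50/454.7·111.5 ≈ 12.26 ⇒ 12.
Milan: 1435.3 ∈ [1335.9, 1785.8] ↔ index [201, 300].
201 + (1435.3−1335.9)·(300−201)/(1785.8−1335.9) = 201 + 99.4·99/449.9 ≈ 222.87, so AQI = 223.
Mexico City 817.4: bracket 714.0–1123.5 → index 101–150; slope 49/409.5, offset 103.4.
AQI = 101 + 49/409.5·103.4 ≈ 113.37 ⇒ 113.
AQIs: Shanghai=106, Phoenix=69, Denver=12, Milan=223, Mexico City=113. Sum = 106 + 69 + 12 + 223 + 113 = 523.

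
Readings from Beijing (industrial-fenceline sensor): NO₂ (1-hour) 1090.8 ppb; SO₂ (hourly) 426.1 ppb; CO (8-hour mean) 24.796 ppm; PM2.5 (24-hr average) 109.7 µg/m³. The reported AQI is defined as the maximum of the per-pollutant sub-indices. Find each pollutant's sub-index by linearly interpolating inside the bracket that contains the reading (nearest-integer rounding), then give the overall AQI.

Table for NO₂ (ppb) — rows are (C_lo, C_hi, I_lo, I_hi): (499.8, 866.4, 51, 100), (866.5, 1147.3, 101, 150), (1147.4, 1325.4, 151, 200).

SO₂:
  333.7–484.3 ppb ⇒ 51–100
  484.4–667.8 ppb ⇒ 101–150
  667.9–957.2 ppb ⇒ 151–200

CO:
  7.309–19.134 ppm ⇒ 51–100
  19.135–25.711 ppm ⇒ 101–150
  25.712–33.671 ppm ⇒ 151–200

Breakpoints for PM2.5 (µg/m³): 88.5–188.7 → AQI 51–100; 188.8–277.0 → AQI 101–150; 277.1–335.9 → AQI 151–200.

NO₂: 1090.8 lies in 866.5–1147.3, so I_lo=101, I_hi=150, C_lo=866.5, C_hi=1147.3.
(150−101)/(1147.3−866.5) × (1090.8−866.5) + 101 = 49/280.8 × 224.3 + 101 ≈ 140.14 → 140.
SO₂ 426.1: bracket 333.7–484.3 → index 51–100; slope 49/150.6, offset 92.4.
AQI = 51 + 49/150.6·92.4 ≈ 81.06 ⇒ 81.
CO: row 19.135–25.711 (AQI 101–150). (150−101)·(24.796−19.135)/(25.711−19.135) + 101 = 49·5.661/6.576 + 101 ≈ 143.18 → 143.
PM2.5: 109.7 ∈ [88.5, 188.7] ↔ index [51, 100].
51 + (109.7−88.5)·(100−51)/(188.7−88.5) = 51 + 21.2·49/100.2 ≈ 61.37, so AQI = 61.
Sub-indices: NO₂→140, SO₂→81, CO→143, PM2.5→61. Overall AQI = max = 143; dominant pollutant is CO.

143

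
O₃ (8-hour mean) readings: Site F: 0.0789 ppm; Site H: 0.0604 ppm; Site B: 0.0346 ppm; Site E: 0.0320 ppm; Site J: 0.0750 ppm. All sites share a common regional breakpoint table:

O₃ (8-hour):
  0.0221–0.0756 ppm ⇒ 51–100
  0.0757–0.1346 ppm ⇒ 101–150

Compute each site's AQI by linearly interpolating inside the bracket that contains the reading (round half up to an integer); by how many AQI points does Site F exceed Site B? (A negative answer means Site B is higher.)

Site F: row 0.0757–0.1346 (AQI 101–150). (150−101)·(0.0789−0.0757)/(0.1346−0.0757) + 101 = 49·0.0032/0.0589 + 101 ≈ 103.66 → 104.
Site H: row 0.0221–0.0756 (AQI 51–100). (100−51)·(0.0604−0.0221)/(0.0756−0.0221) + 51 = 49·0.0383/0.0535 + 51 ≈ 86.08 → 86.
Site B: 0.0346 ∈ [0.0221, 0.0756] ↔ index [51, 100].
51 + (0.0346−0.0221)·(100−51)/(0.0756−0.0221) = 51 + 0.0125·49/0.0535 ≈ 62.45, so AQI = 62.
Site E 0.0320: bracket 0.0221–0.0756 → index 51–100; slope 49/0.0535, offset 0.0099.
AQI = 51 + 49/0.0535·0.0099 ≈ 60.07 ⇒ 60.
Site J 0.0750: bracket 0.0221–0.0756 → index 51–100; slope 49/0.0535, offset 0.0529.
AQI = 51 + 49/0.0535·0.0529 ≈ 99.45 ⇒ 99.
AQIs: Site F=104, Site H=86, Site B=62, Site E=60, Site J=99. Site F (104) − Site B (62) = 42.

42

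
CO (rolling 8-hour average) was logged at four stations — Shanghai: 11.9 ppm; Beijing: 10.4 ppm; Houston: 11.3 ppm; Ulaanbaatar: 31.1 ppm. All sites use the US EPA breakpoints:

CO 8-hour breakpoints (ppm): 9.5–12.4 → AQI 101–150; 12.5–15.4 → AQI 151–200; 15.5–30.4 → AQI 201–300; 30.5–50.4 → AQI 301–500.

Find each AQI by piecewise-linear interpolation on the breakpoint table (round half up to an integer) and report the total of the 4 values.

696

Shanghai: 11.9 lies in 9.5–12.4, so I_lo=101, I_hi=150, C_lo=9.5, C_hi=12.4.
(150−101)/(12.4−9.5) × (11.9−9.5) + 101 = 49/2.9 × 2.4 + 101 ≈ 141.55 → 142.
Beijing 10.4: bracket 9.5–12.4 → index 101–150; slope 49/2.9, offset 0.9.
AQI = 101 + 49/2.9·0.9 ≈ 116.21 ⇒ 116.
Houston: 11.3 ∈ [9.5, 12.4] ↔ index [101, 150].
101 + (11.3−9.5)·(150−101)/(12.4−9.5) = 101 + 1.8·49/2.9 ≈ 131.41, so AQI = 131.
Ulaanbaatar: row 30.5–50.4 (AQI 301–500). (500−301)·(31.1−30.5)/(50.4−30.5) + 301 = 199·0.6/19.9 + 301 ≈ 307.00 → 307.
AQIs: Shanghai=142, Beijing=116, Houston=131, Ulaanbaatar=307. Sum = 142 + 116 + 131 + 307 = 696.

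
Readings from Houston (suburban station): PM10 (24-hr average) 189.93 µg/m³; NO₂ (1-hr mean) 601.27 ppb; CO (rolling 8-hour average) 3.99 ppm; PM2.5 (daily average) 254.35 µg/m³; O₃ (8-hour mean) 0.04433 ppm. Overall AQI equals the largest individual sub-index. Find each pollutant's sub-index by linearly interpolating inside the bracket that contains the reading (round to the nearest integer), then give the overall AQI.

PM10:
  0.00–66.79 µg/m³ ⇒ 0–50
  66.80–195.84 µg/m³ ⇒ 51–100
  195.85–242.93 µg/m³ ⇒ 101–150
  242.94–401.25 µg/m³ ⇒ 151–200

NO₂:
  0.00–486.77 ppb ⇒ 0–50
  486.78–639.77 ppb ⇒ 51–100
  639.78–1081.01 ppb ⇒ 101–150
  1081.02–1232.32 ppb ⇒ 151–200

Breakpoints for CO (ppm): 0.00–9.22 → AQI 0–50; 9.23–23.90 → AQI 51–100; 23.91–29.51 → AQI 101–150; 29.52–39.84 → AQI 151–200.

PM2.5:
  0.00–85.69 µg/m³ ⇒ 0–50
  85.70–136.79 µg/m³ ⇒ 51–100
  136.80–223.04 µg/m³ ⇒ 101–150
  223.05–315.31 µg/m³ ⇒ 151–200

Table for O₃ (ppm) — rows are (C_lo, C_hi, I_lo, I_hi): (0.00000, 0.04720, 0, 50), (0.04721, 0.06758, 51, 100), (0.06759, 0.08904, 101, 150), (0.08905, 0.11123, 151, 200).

168

PM10: 189.93 lies in 66.80–195.84, so I_lo=51, I_hi=100, C_lo=66.80, C_hi=195.84.
(100−51)/(195.84−66.80) × (189.93−66.80) + 51 = 49/129.04 × 123.13 + 51 ≈ 97.76 → 98.
NO₂: 601.27 ∈ [486.78, 639.77] ↔ index [51, 100].
51 + (601.27−486.78)·(100−51)/(639.77−486.78) = 51 + 114.49·49/152.99 ≈ 87.67, so AQI = 88.
CO: 3.99 ∈ [0.00, 9.22] ↔ index [0, 50].
0 + (3.99−0.00)·(50−0)/(9.22−0.00) = 0 + 3.99·50/9.22 ≈ 21.64, so AQI = 22.
PM2.5: 254.35 lies in 223.05–315.31, so I_lo=151, I_hi=200, C_lo=223.05, C_hi=315.31.
(200−151)/(315.31−223.05) × (254.35−223.05) + 151 = 49/92.26 × 31.30 + 151 ≈ 167.62 → 168.
O₃: 0.04433 lies in 0.00000–0.04720, so I_lo=0, I_hi=50, C_lo=0.00000, C_hi=0.04720.
(50−0)/(0.04720−0.00000) × (0.04433−0.00000) + 0 = 50/0.04720 × 0.04433 + 0 ≈ 46.96 → 47.
Sub-indices: PM10→98, NO₂→88, CO→22, PM2.5→168, O₃→47. Overall AQI = max = 168; dominant pollutant is PM2.5.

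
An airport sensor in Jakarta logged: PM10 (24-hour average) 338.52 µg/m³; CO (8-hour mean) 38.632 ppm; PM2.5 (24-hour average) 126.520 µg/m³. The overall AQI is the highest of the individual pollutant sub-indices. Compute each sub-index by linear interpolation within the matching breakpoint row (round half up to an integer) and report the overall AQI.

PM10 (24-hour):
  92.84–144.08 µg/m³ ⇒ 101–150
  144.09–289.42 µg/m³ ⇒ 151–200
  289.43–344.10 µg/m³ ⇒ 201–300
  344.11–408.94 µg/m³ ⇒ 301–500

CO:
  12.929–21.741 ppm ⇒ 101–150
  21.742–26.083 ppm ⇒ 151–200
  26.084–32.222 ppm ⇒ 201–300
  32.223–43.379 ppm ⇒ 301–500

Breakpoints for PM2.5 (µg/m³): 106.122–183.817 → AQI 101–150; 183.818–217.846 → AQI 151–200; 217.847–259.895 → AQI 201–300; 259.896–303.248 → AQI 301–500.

415

PM10: row 289.43–344.10 (AQI 201–300). (300−201)·(338.52−289.43)/(344.10−289.43) + 201 = 99·49.09/54.67 + 201 ≈ 289.90 → 290.
CO: 38.632 lies in 32.223–43.379, so I_lo=301, I_hi=500, C_lo=32.223, C_hi=43.379.
(500−301)/(43.379−32.223) × (38.632−32.223) + 301 = 199/11.156 × 6.409 + 301 ≈ 415.32 → 415.
PM2.5: 126.520 ∈ [106.122, 183.817] ↔ index [101, 150].
101 + (126.520−106.122)·(150−101)/(183.817−106.122) = 101 + 20.398·49/77.695 ≈ 113.86, so AQI = 114.
Sub-indices: PM10→290, CO→415, PM2.5→114. Overall AQI = max = 415; dominant pollutant is CO.
AQI 415: Hazardous.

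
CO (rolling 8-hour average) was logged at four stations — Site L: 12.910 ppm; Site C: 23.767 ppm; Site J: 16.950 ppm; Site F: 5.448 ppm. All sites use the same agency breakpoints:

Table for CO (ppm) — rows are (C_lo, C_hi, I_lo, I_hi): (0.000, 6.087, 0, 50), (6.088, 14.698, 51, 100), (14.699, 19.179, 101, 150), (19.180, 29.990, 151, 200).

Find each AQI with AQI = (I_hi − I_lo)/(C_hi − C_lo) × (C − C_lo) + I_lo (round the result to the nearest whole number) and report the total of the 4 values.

Site L: 12.910 lies in 6.088–14.698, so I_lo=51, I_hi=100, C_lo=6.088, C_hi=14.698.
(100−51)/(14.698−6.088) × (12.910−6.088) + 51 = 49/8.610 × 6.822 + 51 ≈ 89.82 → 90.
Site C: 23.767 lies in 19.180–29.990, so I_lo=151, I_hi=200, C_lo=19.180, C_hi=29.990.
(200−151)/(29.990−19.180) × (23.767−19.180) + 151 = 49/10.810 × 4.587 + 151 ≈ 171.79 → 172.
Site J: 16.950 lies in 14.699–19.179, so I_lo=101, I_hi=150, C_lo=14.699, C_hi=19.179.
(150−101)/(19.179−14.699) × (16.950−14.699) + 101 = 49/4.480 × 2.251 + 101 ≈ 125.62 → 126.
Site F: 5.448 ∈ [0.000, 6.087] ↔ index [0, 50].
0 + (5.448−0.000)·(50−0)/(6.087−0.000) = 0 + 5.448·50/6.087 ≈ 44.75, so AQI = 45.
AQIs: Site L=90, Site C=172, Site J=126, Site F=45. Sum = 90 + 172 + 126 + 45 = 433.

433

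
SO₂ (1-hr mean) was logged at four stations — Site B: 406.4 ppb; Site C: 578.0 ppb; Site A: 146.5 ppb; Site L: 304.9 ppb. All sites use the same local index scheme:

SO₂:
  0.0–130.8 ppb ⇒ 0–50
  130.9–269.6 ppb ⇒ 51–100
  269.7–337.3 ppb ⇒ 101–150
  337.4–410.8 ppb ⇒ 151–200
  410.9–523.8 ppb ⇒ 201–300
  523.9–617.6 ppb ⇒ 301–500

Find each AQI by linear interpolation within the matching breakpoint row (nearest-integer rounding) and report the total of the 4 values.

Site B: 406.4 lies in 337.4–410.8, so I_lo=151, I_hi=200, C_lo=337.4, C_hi=410.8.
(200−151)/(410.8−337.4) × (406.4−337.4) + 151 = 49/73.4 × 69.0 + 151 ≈ 197.06 → 197.
Site C: 578.0 lies in 523.9–617.6, so I_lo=301, I_hi=500, C_lo=523.9, C_hi=617.6.
(500−301)/(617.6−523.9) × (578.0−523.9) + 301 = 199/93.7 × 54.1 + 301 ≈ 415.90 → 416.
Site A: 146.5 lies in 130.9–269.6, so I_lo=51, I_hi=100, C_lo=130.9, C_hi=269.6.
(100−51)/(269.6−130.9) × (146.5−130.9) + 51 = 49/138.7 × 15.6 + 51 ≈ 56.51 → 57.
Site L: 304.9 ∈ [269.7, 337.3] ↔ index [101, 150].
101 + (304.9−269.7)·(150−101)/(337.3−269.7) = 101 + 35.2·49/67.6 ≈ 126.51, so AQI = 127.
AQIs: Site B=197, Site C=416, Site A=57, Site L=127. Sum = 197 + 416 + 57 + 127 = 797.

797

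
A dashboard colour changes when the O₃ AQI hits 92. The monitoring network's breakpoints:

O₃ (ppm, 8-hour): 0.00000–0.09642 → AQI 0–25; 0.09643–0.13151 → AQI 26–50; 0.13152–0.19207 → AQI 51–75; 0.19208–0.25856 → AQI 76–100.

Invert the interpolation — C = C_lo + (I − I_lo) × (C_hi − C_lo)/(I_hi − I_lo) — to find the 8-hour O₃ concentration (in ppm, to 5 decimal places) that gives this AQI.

AQI 92 lies in the 76–100 band, which corresponds to 0.19208–0.25856 ppm.
C = 0.19208 + (92−76)×(0.25856−0.19208)/(100−76) = 0.19208 + 16×0.06648/24 ≈ 0.2364000 ppm → 0.23640 ppm to 5 dp.

0.23640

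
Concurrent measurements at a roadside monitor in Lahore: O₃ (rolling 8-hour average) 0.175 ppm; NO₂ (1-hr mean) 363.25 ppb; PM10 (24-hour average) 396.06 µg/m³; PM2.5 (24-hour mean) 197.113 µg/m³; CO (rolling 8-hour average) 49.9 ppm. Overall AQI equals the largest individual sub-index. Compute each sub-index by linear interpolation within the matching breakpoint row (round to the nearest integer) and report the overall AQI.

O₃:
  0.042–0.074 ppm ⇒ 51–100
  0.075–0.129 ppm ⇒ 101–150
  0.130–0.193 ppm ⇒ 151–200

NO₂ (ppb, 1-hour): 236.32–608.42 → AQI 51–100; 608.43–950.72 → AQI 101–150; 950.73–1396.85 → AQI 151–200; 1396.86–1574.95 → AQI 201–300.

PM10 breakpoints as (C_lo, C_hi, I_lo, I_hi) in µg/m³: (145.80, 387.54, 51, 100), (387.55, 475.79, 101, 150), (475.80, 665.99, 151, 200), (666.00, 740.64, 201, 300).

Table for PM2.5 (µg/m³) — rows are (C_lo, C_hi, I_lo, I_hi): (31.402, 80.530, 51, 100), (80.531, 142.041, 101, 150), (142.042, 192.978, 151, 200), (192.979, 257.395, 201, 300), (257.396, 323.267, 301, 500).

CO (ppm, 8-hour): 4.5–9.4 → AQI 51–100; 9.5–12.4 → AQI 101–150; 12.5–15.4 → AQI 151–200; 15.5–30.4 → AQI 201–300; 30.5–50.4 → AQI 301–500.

495

O₃: 0.175 lies in 0.130–0.193, so I_lo=151, I_hi=200, C_lo=0.130, C_hi=0.193.
(200−151)/(0.193−0.130) × (0.175−0.130) + 151 = 49/0.063 × 0.045 + 151 ≈ 186.00 → 186.
NO₂: 363.25 lies in 236.32–608.42, so I_lo=51, I_hi=100, C_lo=236.32, C_hi=608.42.
(100−51)/(608.42−236.32) × (363.25−236.32) + 51 = 49/372.10 × 126.93 + 51 ≈ 67.71 → 68.
PM10 396.06: bracket 387.55–475.79 → index 101–150; slope 49/88.24, offset 8.51.
AQI = 101 + 49/88.24·8.51 ≈ 105.73 ⇒ 106.
PM2.5: row 192.979–257.395 (AQI 201–300). (300−201)·(197.113−192.979)/(257.395−192.979) + 201 = 99·4.134/64.416 + 201 ≈ 207.35 → 207.
CO: row 30.5–50.4 (AQI 301–500). (500−301)·(49.9−30.5)/(50.4−30.5) + 301 = 199·19.4/19.9 + 301 ≈ 495.00 → 495.
Sub-indices: O₃→186, NO₂→68, PM10→106, PM2.5→207, CO→495. Overall AQI = max = 495; dominant pollutant is CO.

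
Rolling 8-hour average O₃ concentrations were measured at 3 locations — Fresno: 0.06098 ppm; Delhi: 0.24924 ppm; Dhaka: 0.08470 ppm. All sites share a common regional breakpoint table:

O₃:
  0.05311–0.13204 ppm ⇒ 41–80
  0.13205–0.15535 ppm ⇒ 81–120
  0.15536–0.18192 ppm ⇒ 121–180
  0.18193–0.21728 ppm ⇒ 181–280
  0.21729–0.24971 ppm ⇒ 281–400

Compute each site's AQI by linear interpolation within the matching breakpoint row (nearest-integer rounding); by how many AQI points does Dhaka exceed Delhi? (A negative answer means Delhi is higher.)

-341

Fresno: 0.06098 ∈ [0.05311, 0.13204] ↔ index [41, 80].
41 + (0.06098−0.05311)·(80−41)/(0.13204−0.05311) = 41 + 0.00787·39/0.07893 ≈ 44.89, so AQI = 45.
Delhi: row 0.21729–0.24971 (AQI 281–400). (400−281)·(0.24924−0.21729)/(0.24971−0.21729) + 281 = 119·0.03195/0.03242 + 281 ≈ 398.27 → 398.
Dhaka: row 0.05311–0.13204 (AQI 41–80). (80−41)·(0.08470−0.05311)/(0.13204−0.05311) + 41 = 39·0.03159/0.07893 + 41 ≈ 56.61 → 57.
AQIs: Fresno=45, Delhi=398, Dhaka=57. Dhaka (57) − Delhi (398) = -341.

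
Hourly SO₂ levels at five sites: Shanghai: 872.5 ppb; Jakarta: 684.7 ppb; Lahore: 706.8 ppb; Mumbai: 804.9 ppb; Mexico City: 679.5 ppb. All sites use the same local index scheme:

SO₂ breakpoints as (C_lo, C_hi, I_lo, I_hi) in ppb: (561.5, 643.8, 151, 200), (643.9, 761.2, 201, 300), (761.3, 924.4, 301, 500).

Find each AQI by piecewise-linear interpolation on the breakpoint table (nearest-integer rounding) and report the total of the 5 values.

Shanghai: 872.5 ∈ [761.3, 924.4] ↔ index [301, 500].
301 + (872.5−761.3)·(500−301)/(924.4−761.3) = 301 + 111.2·199/163.1 ≈ 436.68, so AQI = 437.
Jakarta 684.7: bracket 643.9–761.2 → index 201–300; slope 99/117.3, offset 40.8.
AQI = 201 + 99/117.3·40.8 ≈ 235.43 ⇒ 235.
Lahore 706.8: bracket 643.9–761.2 → index 201–300; slope 99/117.3, offset 62.9.
AQI = 201 + 99/117.3·62.9 ≈ 254.09 ⇒ 254.
Mumbai: row 761.3–924.4 (AQI 301–500). (500−301)·(804.9−761.3)/(924.4−761.3) + 301 = 199·43.6/163.1 + 301 ≈ 354.20 → 354.
Mexico City: row 643.9–761.2 (AQI 201–300). (300−201)·(679.5−643.9)/(761.2−643.9) + 201 = 99·35.6/117.3 + 201 ≈ 231.05 → 231.
AQIs: Shanghai=437, Jakarta=235, Lahore=254, Mumbai=354, Mexico City=231. Sum = 437 + 235 + 254 + 354 + 231 = 1511.

1511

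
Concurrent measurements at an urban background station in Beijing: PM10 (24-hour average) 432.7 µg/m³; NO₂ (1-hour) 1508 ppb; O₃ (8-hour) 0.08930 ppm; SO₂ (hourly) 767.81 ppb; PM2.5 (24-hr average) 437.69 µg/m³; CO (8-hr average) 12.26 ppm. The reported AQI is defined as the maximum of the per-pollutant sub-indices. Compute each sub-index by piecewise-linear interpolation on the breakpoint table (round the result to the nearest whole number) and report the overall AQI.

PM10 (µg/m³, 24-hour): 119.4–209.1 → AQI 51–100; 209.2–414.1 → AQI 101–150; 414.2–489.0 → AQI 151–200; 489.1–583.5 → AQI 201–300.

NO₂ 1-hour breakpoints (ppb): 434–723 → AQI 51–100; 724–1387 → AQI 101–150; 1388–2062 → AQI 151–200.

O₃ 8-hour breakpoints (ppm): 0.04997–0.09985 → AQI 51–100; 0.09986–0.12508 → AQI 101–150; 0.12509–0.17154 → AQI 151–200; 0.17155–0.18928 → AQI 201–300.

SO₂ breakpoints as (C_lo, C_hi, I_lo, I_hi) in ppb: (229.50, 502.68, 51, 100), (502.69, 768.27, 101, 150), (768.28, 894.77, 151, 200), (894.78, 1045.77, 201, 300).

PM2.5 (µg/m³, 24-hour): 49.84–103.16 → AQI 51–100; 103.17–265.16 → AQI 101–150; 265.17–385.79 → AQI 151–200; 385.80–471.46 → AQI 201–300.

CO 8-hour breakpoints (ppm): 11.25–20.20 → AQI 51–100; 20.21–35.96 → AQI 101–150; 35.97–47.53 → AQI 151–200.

261

PM10: row 414.2–489.0 (AQI 151–200). (200−151)·(432.7−414.2)/(489.0−414.2) + 151 = 49·18.5/74.8 + 151 ≈ 163.12 → 163.
NO₂: row 1388–2062 (AQI 151–200). (200−151)·(1508−1388)/(2062−1388) + 151 = 49·120/674 + 151 ≈ 159.72 → 160.
O₃: 0.08930 ∈ [0.04997, 0.09985] ↔ index [51, 100].
51 + (0.08930−0.04997)·(100−51)/(0.09985−0.04997) = 51 + 0.03933·49/0.04988 ≈ 89.64, so AQI = 90.
SO₂: 767.81 lies in 502.69–768.27, so I_lo=101, I_hi=150, C_lo=502.69, C_hi=768.27.
(150−101)/(768.27−502.69) × (767.81−502.69) + 101 = 49/265.58 × 265.12 + 101 ≈ 149.92 → 150.
PM2.5: 437.69 lies in 385.80–471.46, so I_lo=201, I_hi=300, C_lo=385.80, C_hi=471.46.
(300−201)/(471.46−385.80) × (437.69−385.80) + 201 = 99/85.66 × 51.89 + 201 ≈ 260.97 → 261.
CO: row 11.25–20.20 (AQI 51–100). (100−51)·(12.26−11.25)/(20.20−11.25) + 51 = 49·1.01/8.95 + 51 ≈ 56.53 → 57.
Sub-indices: PM10→163, NO₂→160, O₃→90, SO₂→150, PM2.5→261, CO→57. Overall AQI = max = 261; dominant pollutant is PM2.5.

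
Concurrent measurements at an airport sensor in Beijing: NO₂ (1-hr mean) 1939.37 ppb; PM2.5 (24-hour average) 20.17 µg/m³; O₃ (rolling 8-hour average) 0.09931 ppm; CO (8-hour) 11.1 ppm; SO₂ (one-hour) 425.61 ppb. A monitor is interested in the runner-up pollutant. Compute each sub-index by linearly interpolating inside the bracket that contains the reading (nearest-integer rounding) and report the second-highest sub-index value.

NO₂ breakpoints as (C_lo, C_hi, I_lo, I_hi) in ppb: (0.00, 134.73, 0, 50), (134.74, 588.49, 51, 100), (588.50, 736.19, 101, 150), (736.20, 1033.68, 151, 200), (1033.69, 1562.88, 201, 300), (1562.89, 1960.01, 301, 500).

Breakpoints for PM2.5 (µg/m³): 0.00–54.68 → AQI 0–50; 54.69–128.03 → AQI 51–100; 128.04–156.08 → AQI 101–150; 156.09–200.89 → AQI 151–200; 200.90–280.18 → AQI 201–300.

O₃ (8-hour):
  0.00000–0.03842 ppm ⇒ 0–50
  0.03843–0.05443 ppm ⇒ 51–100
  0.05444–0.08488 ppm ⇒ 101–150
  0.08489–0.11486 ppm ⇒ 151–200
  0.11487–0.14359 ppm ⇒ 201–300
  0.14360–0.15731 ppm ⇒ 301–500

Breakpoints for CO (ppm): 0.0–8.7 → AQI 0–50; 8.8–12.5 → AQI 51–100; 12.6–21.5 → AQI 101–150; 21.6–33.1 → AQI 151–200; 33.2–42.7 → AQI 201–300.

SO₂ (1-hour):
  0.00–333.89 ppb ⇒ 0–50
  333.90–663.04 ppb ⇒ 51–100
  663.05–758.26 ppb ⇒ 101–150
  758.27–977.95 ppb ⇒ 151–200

175

NO₂: 1939.37 ∈ [1562.89, 1960.01] ↔ index [301, 500].
301 + (1939.37−1562.89)·(500−301)/(1960.01−1562.89) = 301 + 376.48·199/397.12 ≈ 489.66, so AQI = 490.
PM2.5: 20.17 ∈ [0.00, 54.68] ↔ index [0, 50].
0 + (20.17−0.00)·(50−0)/(54.68−0.00) = 0 + 20.17·50/54.68 ≈ 18.44, so AQI = 18.
O₃: 0.09931 ∈ [0.08489, 0.11486] ↔ index [151, 200].
151 + (0.09931−0.08489)·(200−151)/(0.11486−0.08489) = 151 + 0.01442·49/0.02997 ≈ 174.58, so AQI = 175.
CO: row 8.8–12.5 (AQI 51–100). (100−51)·(11.1−8.8)/(12.5−8.8) + 51 = 49·2.3/3.7 + 51 ≈ 81.46 → 81.
SO₂: 425.61 ∈ [333.90, 663.04] ↔ index [51, 100].
51 + (425.61−333.90)·(100−51)/(663.04−333.90) = 51 + 91.71·49/329.14 ≈ 64.65, so AQI = 65.
Sub-indices: NO₂→490, PM2.5→18, O₃→175, CO→81, SO₂→65. Ranked high→low: 490, 175, 81, 65, 18. Second-highest sub-index = 175.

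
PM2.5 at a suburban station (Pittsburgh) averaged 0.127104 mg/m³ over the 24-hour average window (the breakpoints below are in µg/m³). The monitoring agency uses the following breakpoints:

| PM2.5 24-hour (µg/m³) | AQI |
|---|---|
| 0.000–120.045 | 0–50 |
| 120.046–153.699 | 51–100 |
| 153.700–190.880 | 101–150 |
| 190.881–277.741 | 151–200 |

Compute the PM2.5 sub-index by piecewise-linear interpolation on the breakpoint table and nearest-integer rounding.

61

Convert: 0.127104 mg/m³ = 127.104 µg/m³.
PM2.5: 127.104 lies in 120.046–153.699, so I_lo=51, I_hi=100, C_lo=120.046, C_hi=153.699.
(100−51)/(153.699−120.046) × (127.104−120.046) + 51 = 49/33.653 × 7.058 + 51 ≈ 61.28 → 61.
AQI 61 falls in the Moderate category.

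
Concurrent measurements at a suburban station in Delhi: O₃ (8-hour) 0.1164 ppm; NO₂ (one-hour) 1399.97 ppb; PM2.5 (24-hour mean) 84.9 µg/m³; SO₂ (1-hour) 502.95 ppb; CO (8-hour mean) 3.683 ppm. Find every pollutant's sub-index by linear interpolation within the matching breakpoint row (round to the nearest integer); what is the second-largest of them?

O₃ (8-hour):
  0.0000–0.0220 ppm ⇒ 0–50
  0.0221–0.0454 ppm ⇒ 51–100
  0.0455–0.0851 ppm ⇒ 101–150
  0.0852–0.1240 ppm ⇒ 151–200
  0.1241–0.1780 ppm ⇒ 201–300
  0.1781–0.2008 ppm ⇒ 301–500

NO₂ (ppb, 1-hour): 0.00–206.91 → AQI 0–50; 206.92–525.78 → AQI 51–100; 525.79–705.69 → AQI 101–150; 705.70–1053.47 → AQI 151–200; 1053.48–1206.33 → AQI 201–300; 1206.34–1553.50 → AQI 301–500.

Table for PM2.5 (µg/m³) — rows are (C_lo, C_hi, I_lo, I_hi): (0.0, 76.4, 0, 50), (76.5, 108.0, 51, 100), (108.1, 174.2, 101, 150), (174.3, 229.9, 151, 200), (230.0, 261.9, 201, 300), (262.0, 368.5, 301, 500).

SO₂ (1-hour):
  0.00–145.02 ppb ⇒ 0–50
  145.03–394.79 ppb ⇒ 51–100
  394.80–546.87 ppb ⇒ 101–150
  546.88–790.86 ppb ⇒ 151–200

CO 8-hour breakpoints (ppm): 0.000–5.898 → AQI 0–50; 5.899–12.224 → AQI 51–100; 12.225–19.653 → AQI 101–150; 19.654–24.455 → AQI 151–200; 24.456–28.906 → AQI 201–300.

O₃: row 0.0852–0.1240 (AQI 151–200). (200−151)·(0.1164−0.0852)/(0.1240−0.0852) + 151 = 49·0.0312/0.0388 + 151 ≈ 190.40 → 190.
NO₂: row 1206.34–1553.50 (AQI 301–500). (500−301)·(1399.97−1206.34)/(1553.50−1206.34) + 301 = 199·193.63/347.16 + 301 ≈ 411.99 → 412.
PM2.5: 84.9 ∈ [76.5, 108.0] ↔ index [51, 100].
51 + (84.9−76.5)·(100−51)/(108.0−76.5) = 51 + 8.4·49/31.5 ≈ 64.07, so AQI = 64.
SO₂ 502.95: bracket 394.80–546.87 → index 101–150; slope 49/152.07, offset 108.15.
AQI = 101 + 49/152.07·108.15 ≈ 135.85 ⇒ 136.
CO: 3.683 ∈ [0.000, 5.898] ↔ index [0, 50].
0 + (3.683−0.000)·(50−0)/(5.898−0.000) = 0 + 3.683·50/5.898 ≈ 31.22, so AQI = 31.
Sub-indices: O₃→190, NO₂→412, PM2.5→64, SO₂→136, CO→31. Ranked high→low: 412, 190, 136, 64, 31. Second-highest sub-index = 190.

190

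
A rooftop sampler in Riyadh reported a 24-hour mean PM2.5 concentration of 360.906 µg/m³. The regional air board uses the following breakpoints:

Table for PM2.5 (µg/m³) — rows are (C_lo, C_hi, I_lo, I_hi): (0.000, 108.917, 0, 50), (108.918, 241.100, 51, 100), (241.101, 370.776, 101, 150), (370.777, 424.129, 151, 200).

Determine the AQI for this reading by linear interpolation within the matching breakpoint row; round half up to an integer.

PM2.5: 360.906 lies in 241.101–370.776, so I_lo=101, I_hi=150, C_lo=241.101, C_hi=370.776.
(150−101)/(370.776−241.101) × (360.906−241.101) + 101 = 49/129.675 × 119.805 + 101 ≈ 146.27 → 146.

146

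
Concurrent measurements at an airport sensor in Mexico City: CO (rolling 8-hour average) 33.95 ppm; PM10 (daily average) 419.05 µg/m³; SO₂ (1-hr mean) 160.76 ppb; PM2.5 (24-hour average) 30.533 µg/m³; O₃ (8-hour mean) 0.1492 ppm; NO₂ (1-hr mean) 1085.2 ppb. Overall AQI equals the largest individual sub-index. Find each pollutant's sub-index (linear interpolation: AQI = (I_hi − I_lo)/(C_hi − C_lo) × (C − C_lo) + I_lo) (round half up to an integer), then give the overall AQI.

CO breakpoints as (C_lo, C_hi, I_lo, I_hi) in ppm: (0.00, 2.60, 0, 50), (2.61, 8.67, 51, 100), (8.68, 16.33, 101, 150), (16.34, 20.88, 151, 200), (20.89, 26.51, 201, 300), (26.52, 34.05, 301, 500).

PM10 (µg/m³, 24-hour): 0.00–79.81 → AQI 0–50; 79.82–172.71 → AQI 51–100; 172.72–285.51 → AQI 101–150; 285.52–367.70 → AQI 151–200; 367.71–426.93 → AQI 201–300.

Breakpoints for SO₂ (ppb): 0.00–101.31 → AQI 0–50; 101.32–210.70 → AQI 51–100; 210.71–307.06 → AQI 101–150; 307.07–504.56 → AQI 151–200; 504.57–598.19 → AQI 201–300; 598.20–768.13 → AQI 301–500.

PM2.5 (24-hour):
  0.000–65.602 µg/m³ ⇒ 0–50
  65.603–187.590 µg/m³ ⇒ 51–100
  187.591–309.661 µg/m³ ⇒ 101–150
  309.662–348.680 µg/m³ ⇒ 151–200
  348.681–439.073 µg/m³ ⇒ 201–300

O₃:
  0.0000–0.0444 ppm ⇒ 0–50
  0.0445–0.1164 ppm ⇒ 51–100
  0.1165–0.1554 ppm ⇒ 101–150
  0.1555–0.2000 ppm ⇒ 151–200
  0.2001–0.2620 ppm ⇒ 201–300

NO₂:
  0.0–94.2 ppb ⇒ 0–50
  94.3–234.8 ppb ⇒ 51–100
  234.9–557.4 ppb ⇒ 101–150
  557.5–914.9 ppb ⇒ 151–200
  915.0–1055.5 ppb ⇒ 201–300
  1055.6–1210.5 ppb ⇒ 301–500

497

CO 33.95: bracket 26.52–34.05 → index 301–500; slope 199/7.53, offset 7.43.
AQI = 301 + 199/7.53·7.43 ≈ 497.36 ⇒ 497.
PM10: 419.05 ∈ [367.71, 426.93] ↔ index [201, 300].
201 + (419.05−367.71)·(300−201)/(426.93−367.71) = 201 + 51.34·99/59.22 ≈ 286.83, so AQI = 287.
SO₂: 160.76 lies in 101.32–210.70, so I_lo=51, I_hi=100, C_lo=101.32, C_hi=210.70.
(100−51)/(210.70−101.32) × (160.76−101.32) + 51 = 49/109.38 × 59.44 + 51 ≈ 77.63 → 78.
PM2.5: 30.533 ∈ [0.000, 65.602] ↔ index [0, 50].
0 + (30.533−0.000)·(50−0)/(65.602−0.000) = 0 + 30.533·50/65.602 ≈ 23.27, so AQI = 23.
O₃: 0.1492 ∈ [0.1165, 0.1554] ↔ index [101, 150].
101 + (0.1492−0.1165)·(150−101)/(0.1554−0.1165) = 101 + 0.0327·49/0.0389 ≈ 142.19, so AQI = 142.
NO₂: 1085.2 ∈ [1055.6, 1210.5] ↔ index [301, 500].
301 + (1085.2−1055.6)·(500−301)/(1210.5−1055.6) = 301 + 29.6·199/154.9 ≈ 339.03, so AQI = 339.
Sub-indices: CO→497, PM10→287, SO₂→78, PM2.5→23, O₃→142, NO₂→339. Overall AQI = max = 497; dominant pollutant is CO.
AQI 497: Hazardous.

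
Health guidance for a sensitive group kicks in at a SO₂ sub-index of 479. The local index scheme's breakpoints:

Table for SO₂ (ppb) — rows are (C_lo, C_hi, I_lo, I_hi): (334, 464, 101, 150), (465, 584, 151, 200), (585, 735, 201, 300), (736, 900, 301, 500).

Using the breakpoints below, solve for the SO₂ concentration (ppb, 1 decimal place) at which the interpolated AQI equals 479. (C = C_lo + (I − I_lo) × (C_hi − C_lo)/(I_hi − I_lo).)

882.7

AQI 479 lies in the 301–500 band, which corresponds to 736–900 ppb.
C = 736 + (479−301)×(900−736)/(500−301) = 736 + 178×164/199 ≈ 882.693 ppb → 882.7 ppb to 1 dp.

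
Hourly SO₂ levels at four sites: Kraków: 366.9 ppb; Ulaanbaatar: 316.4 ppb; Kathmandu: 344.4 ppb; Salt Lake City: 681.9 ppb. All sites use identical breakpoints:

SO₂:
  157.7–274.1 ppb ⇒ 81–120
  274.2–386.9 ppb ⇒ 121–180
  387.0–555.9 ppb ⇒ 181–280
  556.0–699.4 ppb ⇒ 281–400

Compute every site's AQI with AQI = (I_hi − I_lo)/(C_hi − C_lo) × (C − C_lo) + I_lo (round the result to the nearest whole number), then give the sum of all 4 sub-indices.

856

Kraków: 366.9 lies in 274.2–386.9, so I_lo=121, I_hi=180, C_lo=274.2, C_hi=386.9.
(180−121)/(386.9−274.2) × (366.9−274.2) + 121 = 59/112.7 × 92.7 + 121 ≈ 169.53 → 170.
Ulaanbaatar: 316.4 lies in 274.2–386.9, so I_lo=121, I_hi=180, C_lo=274.2, C_hi=386.9.
(180−121)/(386.9−274.2) × (316.4−274.2) + 121 = 59/112.7 × 42.2 + 121 ≈ 143.09 → 143.
Kathmandu: 344.4 ∈ [274.2, 386.9] ↔ index [121, 180].
121 + (344.4−274.2)·(180−121)/(386.9−274.2) = 121 + 70.2·59/112.7 ≈ 157.75, so AQI = 158.
Salt Lake City: 681.9 lies in 556.0–699.4, so I_lo=281, I_hi=400, C_lo=556.0, C_hi=699.4.
(400−281)/(699.4−556.0) × (681.9−556.0) + 281 = 119/143.4 × 125.9 + 281 ≈ 385.48 → 385.
AQIs: Kraków=170, Ulaanbaatar=143, Kathmandu=158, Salt Lake City=385. Sum = 170 + 143 + 158 + 385 = 856.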